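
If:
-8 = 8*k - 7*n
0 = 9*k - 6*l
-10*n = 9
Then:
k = -143/80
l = -429/160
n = -9/10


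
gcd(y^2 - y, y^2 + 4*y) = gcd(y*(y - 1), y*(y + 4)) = y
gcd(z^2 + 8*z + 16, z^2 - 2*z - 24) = z + 4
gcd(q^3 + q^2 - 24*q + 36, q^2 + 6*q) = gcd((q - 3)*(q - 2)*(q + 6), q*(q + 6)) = q + 6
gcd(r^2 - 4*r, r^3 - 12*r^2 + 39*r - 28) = r - 4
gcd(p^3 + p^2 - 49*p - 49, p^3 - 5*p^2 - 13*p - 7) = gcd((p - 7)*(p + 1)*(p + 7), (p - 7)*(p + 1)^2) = p^2 - 6*p - 7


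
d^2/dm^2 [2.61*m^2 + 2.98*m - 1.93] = 5.22000000000000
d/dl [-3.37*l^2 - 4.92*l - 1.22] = -6.74*l - 4.92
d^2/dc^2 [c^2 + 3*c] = 2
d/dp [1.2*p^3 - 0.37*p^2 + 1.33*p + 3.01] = 3.6*p^2 - 0.74*p + 1.33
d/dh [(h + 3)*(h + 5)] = 2*h + 8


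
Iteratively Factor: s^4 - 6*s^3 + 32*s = (s + 2)*(s^3 - 8*s^2 + 16*s) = (s - 4)*(s + 2)*(s^2 - 4*s) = (s - 4)^2*(s + 2)*(s)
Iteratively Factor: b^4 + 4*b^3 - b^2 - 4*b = (b + 1)*(b^3 + 3*b^2 - 4*b) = (b - 1)*(b + 1)*(b^2 + 4*b) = (b - 1)*(b + 1)*(b + 4)*(b)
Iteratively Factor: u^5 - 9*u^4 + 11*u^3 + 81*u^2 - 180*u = (u)*(u^4 - 9*u^3 + 11*u^2 + 81*u - 180) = u*(u - 4)*(u^3 - 5*u^2 - 9*u + 45) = u*(u - 4)*(u - 3)*(u^2 - 2*u - 15) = u*(u - 4)*(u - 3)*(u + 3)*(u - 5)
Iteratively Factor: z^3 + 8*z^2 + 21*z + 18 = (z + 2)*(z^2 + 6*z + 9) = (z + 2)*(z + 3)*(z + 3)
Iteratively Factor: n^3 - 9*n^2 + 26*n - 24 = (n - 3)*(n^2 - 6*n + 8) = (n - 4)*(n - 3)*(n - 2)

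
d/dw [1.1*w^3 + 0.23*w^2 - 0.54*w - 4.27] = 3.3*w^2 + 0.46*w - 0.54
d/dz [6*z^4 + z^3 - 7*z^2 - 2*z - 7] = 24*z^3 + 3*z^2 - 14*z - 2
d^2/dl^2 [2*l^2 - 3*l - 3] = 4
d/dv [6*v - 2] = 6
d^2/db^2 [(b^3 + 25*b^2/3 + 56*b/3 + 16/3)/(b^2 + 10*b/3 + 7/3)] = 18*(-b^3 - 57*b^2 - 183*b - 159)/(27*b^6 + 270*b^5 + 1089*b^4 + 2260*b^3 + 2541*b^2 + 1470*b + 343)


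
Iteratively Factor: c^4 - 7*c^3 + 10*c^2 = (c - 2)*(c^3 - 5*c^2) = c*(c - 2)*(c^2 - 5*c) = c^2*(c - 2)*(c - 5)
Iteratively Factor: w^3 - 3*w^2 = (w - 3)*(w^2) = w*(w - 3)*(w)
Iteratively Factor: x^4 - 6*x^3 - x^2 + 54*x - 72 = (x + 3)*(x^3 - 9*x^2 + 26*x - 24) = (x - 4)*(x + 3)*(x^2 - 5*x + 6) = (x - 4)*(x - 3)*(x + 3)*(x - 2)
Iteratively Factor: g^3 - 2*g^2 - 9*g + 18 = (g + 3)*(g^2 - 5*g + 6) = (g - 3)*(g + 3)*(g - 2)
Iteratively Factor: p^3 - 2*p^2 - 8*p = (p)*(p^2 - 2*p - 8) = p*(p + 2)*(p - 4)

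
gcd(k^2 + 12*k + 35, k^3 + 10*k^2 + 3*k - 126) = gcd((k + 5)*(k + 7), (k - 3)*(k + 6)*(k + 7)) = k + 7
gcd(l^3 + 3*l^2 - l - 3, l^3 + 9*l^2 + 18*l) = l + 3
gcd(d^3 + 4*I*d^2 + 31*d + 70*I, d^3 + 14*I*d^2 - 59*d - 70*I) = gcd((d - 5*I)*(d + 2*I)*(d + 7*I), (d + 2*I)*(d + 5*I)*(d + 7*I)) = d^2 + 9*I*d - 14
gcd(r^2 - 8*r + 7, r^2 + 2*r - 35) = 1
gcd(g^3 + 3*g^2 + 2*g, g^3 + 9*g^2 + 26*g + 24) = g + 2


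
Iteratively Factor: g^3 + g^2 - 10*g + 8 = (g + 4)*(g^2 - 3*g + 2) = (g - 1)*(g + 4)*(g - 2)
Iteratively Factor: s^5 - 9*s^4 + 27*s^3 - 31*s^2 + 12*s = (s - 4)*(s^4 - 5*s^3 + 7*s^2 - 3*s) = (s - 4)*(s - 3)*(s^3 - 2*s^2 + s) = (s - 4)*(s - 3)*(s - 1)*(s^2 - s) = s*(s - 4)*(s - 3)*(s - 1)*(s - 1)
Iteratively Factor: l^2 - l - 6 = (l - 3)*(l + 2)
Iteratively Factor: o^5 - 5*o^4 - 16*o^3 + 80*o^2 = (o)*(o^4 - 5*o^3 - 16*o^2 + 80*o) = o*(o - 4)*(o^3 - o^2 - 20*o) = o^2*(o - 4)*(o^2 - o - 20) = o^2*(o - 5)*(o - 4)*(o + 4)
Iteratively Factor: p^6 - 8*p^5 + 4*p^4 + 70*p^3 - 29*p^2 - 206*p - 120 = (p + 2)*(p^5 - 10*p^4 + 24*p^3 + 22*p^2 - 73*p - 60) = (p + 1)*(p + 2)*(p^4 - 11*p^3 + 35*p^2 - 13*p - 60) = (p - 4)*(p + 1)*(p + 2)*(p^3 - 7*p^2 + 7*p + 15) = (p - 4)*(p - 3)*(p + 1)*(p + 2)*(p^2 - 4*p - 5) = (p - 4)*(p - 3)*(p + 1)^2*(p + 2)*(p - 5)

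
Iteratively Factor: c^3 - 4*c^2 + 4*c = (c - 2)*(c^2 - 2*c) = (c - 2)^2*(c)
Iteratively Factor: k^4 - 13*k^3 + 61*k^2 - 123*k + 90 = (k - 3)*(k^3 - 10*k^2 + 31*k - 30) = (k - 3)*(k - 2)*(k^2 - 8*k + 15) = (k - 5)*(k - 3)*(k - 2)*(k - 3)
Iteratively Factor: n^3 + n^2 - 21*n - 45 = (n + 3)*(n^2 - 2*n - 15) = (n - 5)*(n + 3)*(n + 3)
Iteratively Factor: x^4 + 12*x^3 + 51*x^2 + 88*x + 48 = (x + 4)*(x^3 + 8*x^2 + 19*x + 12) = (x + 1)*(x + 4)*(x^2 + 7*x + 12) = (x + 1)*(x + 4)^2*(x + 3)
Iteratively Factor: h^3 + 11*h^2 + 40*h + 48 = (h + 3)*(h^2 + 8*h + 16) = (h + 3)*(h + 4)*(h + 4)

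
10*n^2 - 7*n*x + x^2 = (-5*n + x)*(-2*n + x)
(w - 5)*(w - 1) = w^2 - 6*w + 5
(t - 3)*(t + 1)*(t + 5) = t^3 + 3*t^2 - 13*t - 15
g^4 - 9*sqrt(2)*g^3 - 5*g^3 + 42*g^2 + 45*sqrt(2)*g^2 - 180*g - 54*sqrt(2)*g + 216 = (g - 3)*(g - 2)*(g - 6*sqrt(2))*(g - 3*sqrt(2))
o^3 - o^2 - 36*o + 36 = (o - 6)*(o - 1)*(o + 6)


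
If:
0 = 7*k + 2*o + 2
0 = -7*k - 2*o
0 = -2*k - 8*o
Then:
No Solution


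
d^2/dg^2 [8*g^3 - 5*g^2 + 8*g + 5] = 48*g - 10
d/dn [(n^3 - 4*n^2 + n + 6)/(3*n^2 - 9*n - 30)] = (n^4 - 6*n^3 - 19*n^2 + 68*n + 8)/(3*(n^4 - 6*n^3 - 11*n^2 + 60*n + 100))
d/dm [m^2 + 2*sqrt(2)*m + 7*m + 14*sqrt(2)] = 2*m + 2*sqrt(2) + 7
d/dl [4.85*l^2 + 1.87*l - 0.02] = 9.7*l + 1.87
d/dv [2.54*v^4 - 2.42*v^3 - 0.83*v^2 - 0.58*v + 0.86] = 10.16*v^3 - 7.26*v^2 - 1.66*v - 0.58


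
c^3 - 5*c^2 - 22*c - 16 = (c - 8)*(c + 1)*(c + 2)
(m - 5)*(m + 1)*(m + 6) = m^3 + 2*m^2 - 29*m - 30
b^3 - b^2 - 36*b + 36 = (b - 6)*(b - 1)*(b + 6)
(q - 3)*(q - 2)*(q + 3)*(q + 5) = q^4 + 3*q^3 - 19*q^2 - 27*q + 90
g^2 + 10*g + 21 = (g + 3)*(g + 7)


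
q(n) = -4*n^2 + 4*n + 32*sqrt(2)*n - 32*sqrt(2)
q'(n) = -8*n + 4 + 32*sqrt(2)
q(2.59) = 55.48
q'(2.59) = 28.53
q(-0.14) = -52.23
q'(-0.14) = 50.37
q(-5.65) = -451.23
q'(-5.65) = 94.45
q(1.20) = 8.09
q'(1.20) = 39.65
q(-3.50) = -266.65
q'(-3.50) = 77.25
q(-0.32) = -61.43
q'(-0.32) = 51.81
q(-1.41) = -122.66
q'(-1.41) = 60.53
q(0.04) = -43.29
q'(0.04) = 48.93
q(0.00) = -45.25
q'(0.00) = 49.25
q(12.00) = -30.20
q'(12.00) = -46.75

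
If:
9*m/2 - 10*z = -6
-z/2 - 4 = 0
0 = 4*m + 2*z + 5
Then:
No Solution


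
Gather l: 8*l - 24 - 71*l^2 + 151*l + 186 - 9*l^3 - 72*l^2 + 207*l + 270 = -9*l^3 - 143*l^2 + 366*l + 432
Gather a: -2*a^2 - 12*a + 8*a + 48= -2*a^2 - 4*a + 48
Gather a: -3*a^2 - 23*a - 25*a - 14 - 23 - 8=-3*a^2 - 48*a - 45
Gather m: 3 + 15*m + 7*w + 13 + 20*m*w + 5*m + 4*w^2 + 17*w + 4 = m*(20*w + 20) + 4*w^2 + 24*w + 20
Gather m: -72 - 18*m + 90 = 18 - 18*m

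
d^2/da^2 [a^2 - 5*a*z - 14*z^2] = 2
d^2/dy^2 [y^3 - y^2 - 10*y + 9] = 6*y - 2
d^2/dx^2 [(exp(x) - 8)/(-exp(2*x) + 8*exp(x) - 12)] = (-exp(4*x) + 24*exp(3*x) - 120*exp(2*x) + 32*exp(x) + 624)*exp(x)/(exp(6*x) - 24*exp(5*x) + 228*exp(4*x) - 1088*exp(3*x) + 2736*exp(2*x) - 3456*exp(x) + 1728)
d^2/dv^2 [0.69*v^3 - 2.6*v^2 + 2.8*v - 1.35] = 4.14*v - 5.2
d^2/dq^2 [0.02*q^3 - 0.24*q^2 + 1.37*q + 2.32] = 0.12*q - 0.48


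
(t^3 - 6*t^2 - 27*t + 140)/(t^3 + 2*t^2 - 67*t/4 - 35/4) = 4*(t^2 - 11*t + 28)/(4*t^2 - 12*t - 7)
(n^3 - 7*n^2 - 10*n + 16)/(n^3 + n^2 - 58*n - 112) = (n - 1)/(n + 7)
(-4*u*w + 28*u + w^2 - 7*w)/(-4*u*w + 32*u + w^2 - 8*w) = (w - 7)/(w - 8)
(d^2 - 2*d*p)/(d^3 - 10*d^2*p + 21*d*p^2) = (d - 2*p)/(d^2 - 10*d*p + 21*p^2)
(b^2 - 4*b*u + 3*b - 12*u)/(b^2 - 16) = (b^2 - 4*b*u + 3*b - 12*u)/(b^2 - 16)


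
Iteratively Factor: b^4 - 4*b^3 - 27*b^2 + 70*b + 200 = (b - 5)*(b^3 + b^2 - 22*b - 40) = (b - 5)*(b + 4)*(b^2 - 3*b - 10) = (b - 5)^2*(b + 4)*(b + 2)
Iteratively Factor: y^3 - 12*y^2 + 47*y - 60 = (y - 5)*(y^2 - 7*y + 12) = (y - 5)*(y - 4)*(y - 3)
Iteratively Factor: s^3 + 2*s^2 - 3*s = (s - 1)*(s^2 + 3*s) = s*(s - 1)*(s + 3)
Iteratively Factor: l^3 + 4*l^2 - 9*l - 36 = (l + 3)*(l^2 + l - 12) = (l + 3)*(l + 4)*(l - 3)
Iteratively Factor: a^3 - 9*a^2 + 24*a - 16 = (a - 4)*(a^2 - 5*a + 4) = (a - 4)^2*(a - 1)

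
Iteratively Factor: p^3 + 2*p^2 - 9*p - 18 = (p - 3)*(p^2 + 5*p + 6) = (p - 3)*(p + 3)*(p + 2)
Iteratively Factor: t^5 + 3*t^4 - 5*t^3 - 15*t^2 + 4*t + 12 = (t - 2)*(t^4 + 5*t^3 + 5*t^2 - 5*t - 6) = (t - 2)*(t + 2)*(t^3 + 3*t^2 - t - 3) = (t - 2)*(t + 2)*(t + 3)*(t^2 - 1) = (t - 2)*(t + 1)*(t + 2)*(t + 3)*(t - 1)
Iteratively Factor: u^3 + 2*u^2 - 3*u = (u + 3)*(u^2 - u) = u*(u + 3)*(u - 1)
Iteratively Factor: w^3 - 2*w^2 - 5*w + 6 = (w - 3)*(w^2 + w - 2) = (w - 3)*(w - 1)*(w + 2)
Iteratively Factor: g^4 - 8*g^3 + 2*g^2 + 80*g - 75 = (g - 5)*(g^3 - 3*g^2 - 13*g + 15) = (g - 5)*(g - 1)*(g^2 - 2*g - 15) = (g - 5)*(g - 1)*(g + 3)*(g - 5)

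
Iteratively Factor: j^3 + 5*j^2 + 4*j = (j + 4)*(j^2 + j) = (j + 1)*(j + 4)*(j)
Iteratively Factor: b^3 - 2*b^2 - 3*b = (b - 3)*(b^2 + b) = (b - 3)*(b + 1)*(b)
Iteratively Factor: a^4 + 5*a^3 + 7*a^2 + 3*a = (a + 1)*(a^3 + 4*a^2 + 3*a) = a*(a + 1)*(a^2 + 4*a + 3) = a*(a + 1)^2*(a + 3)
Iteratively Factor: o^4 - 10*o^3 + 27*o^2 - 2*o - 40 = (o - 2)*(o^3 - 8*o^2 + 11*o + 20) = (o - 4)*(o - 2)*(o^2 - 4*o - 5) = (o - 4)*(o - 2)*(o + 1)*(o - 5)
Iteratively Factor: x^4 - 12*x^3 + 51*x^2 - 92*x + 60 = (x - 5)*(x^3 - 7*x^2 + 16*x - 12) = (x - 5)*(x - 2)*(x^2 - 5*x + 6) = (x - 5)*(x - 3)*(x - 2)*(x - 2)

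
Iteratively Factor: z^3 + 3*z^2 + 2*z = (z)*(z^2 + 3*z + 2) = z*(z + 2)*(z + 1)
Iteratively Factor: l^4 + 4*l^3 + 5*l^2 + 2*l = (l + 1)*(l^3 + 3*l^2 + 2*l) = (l + 1)^2*(l^2 + 2*l) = (l + 1)^2*(l + 2)*(l)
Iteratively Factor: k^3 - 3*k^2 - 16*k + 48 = (k - 3)*(k^2 - 16) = (k - 4)*(k - 3)*(k + 4)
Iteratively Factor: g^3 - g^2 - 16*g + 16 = (g + 4)*(g^2 - 5*g + 4) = (g - 4)*(g + 4)*(g - 1)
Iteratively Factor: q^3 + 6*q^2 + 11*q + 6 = (q + 3)*(q^2 + 3*q + 2) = (q + 2)*(q + 3)*(q + 1)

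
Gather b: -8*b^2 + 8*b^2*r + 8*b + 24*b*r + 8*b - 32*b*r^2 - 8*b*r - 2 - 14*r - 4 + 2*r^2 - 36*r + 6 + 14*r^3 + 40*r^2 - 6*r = b^2*(8*r - 8) + b*(-32*r^2 + 16*r + 16) + 14*r^3 + 42*r^2 - 56*r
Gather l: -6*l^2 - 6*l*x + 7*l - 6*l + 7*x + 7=-6*l^2 + l*(1 - 6*x) + 7*x + 7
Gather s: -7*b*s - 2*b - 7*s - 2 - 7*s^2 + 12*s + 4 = -2*b - 7*s^2 + s*(5 - 7*b) + 2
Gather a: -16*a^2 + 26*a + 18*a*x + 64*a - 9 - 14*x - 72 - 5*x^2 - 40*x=-16*a^2 + a*(18*x + 90) - 5*x^2 - 54*x - 81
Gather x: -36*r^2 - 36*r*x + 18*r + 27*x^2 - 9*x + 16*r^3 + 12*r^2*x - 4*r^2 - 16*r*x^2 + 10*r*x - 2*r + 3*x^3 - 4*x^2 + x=16*r^3 - 40*r^2 + 16*r + 3*x^3 + x^2*(23 - 16*r) + x*(12*r^2 - 26*r - 8)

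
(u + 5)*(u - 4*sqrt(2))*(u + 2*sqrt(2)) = u^3 - 2*sqrt(2)*u^2 + 5*u^2 - 16*u - 10*sqrt(2)*u - 80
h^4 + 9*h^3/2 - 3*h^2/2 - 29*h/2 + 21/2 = (h - 1)^2*(h + 3)*(h + 7/2)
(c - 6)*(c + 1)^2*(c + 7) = c^4 + 3*c^3 - 39*c^2 - 83*c - 42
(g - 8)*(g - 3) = g^2 - 11*g + 24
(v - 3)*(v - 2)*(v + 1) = v^3 - 4*v^2 + v + 6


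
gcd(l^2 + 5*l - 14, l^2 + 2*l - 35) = l + 7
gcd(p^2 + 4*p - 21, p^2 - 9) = p - 3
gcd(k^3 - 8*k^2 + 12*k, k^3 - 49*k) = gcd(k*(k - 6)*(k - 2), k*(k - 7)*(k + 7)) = k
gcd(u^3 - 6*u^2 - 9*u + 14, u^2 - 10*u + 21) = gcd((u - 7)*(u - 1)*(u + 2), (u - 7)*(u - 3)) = u - 7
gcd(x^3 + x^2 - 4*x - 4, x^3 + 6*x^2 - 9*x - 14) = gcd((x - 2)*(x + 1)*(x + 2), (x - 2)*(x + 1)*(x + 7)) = x^2 - x - 2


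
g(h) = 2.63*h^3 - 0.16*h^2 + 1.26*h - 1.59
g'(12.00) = 1133.58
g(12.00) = 4535.13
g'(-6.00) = 287.22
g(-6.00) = -582.99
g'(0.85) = 6.69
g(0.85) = 0.98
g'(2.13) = 36.37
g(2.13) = 25.78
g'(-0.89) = 7.79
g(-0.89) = -4.69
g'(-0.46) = 3.08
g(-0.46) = -2.46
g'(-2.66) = 57.94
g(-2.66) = -55.57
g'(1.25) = 13.19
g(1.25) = 4.87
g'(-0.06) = 1.31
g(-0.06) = -1.67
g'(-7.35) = 429.85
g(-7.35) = -1063.78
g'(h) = 7.89*h^2 - 0.32*h + 1.26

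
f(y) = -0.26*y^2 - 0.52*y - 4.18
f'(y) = -0.52*y - 0.52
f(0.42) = -4.44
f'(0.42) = -0.74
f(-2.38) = -4.42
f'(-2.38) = 0.72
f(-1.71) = -4.05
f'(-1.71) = 0.37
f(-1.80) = -4.09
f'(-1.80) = 0.42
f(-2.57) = -4.56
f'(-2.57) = 0.82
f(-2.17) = -4.28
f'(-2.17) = 0.61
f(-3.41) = -5.43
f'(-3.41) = 1.25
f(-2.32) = -4.37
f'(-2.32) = 0.69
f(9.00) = -29.92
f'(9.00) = -5.20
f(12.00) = -47.86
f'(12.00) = -6.76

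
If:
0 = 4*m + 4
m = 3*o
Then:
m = -1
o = -1/3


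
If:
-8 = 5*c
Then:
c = -8/5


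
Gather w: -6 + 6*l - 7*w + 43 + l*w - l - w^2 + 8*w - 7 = 5*l - w^2 + w*(l + 1) + 30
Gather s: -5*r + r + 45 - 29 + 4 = 20 - 4*r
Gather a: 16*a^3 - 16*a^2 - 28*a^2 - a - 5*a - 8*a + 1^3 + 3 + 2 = 16*a^3 - 44*a^2 - 14*a + 6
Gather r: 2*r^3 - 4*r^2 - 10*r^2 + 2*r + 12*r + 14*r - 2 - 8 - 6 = 2*r^3 - 14*r^2 + 28*r - 16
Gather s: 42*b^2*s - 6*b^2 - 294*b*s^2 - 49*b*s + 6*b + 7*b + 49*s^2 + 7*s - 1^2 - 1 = -6*b^2 + 13*b + s^2*(49 - 294*b) + s*(42*b^2 - 49*b + 7) - 2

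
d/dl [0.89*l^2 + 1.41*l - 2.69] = 1.78*l + 1.41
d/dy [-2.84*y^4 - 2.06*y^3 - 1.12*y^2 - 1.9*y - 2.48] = -11.36*y^3 - 6.18*y^2 - 2.24*y - 1.9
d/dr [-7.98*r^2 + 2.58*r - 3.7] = 2.58 - 15.96*r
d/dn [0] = 0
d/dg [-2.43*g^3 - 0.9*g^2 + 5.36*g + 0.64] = -7.29*g^2 - 1.8*g + 5.36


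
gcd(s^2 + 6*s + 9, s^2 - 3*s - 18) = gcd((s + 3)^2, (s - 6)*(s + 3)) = s + 3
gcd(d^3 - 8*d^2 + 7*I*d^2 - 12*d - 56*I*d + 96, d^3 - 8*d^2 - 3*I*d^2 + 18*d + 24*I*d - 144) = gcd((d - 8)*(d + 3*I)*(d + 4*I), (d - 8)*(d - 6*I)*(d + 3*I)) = d^2 + d*(-8 + 3*I) - 24*I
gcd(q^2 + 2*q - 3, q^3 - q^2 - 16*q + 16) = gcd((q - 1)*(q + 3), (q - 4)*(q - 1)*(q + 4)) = q - 1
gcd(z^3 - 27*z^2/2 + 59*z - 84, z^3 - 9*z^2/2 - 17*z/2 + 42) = z^2 - 15*z/2 + 14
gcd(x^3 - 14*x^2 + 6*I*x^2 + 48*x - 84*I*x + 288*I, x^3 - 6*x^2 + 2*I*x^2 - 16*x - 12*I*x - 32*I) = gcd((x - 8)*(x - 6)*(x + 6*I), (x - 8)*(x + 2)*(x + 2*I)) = x - 8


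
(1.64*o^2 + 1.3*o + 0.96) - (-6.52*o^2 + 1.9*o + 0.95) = 8.16*o^2 - 0.6*o + 0.01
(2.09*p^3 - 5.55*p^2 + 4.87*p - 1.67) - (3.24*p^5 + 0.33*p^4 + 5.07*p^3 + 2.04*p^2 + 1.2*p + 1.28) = -3.24*p^5 - 0.33*p^4 - 2.98*p^3 - 7.59*p^2 + 3.67*p - 2.95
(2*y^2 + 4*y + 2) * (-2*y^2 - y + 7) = -4*y^4 - 10*y^3 + 6*y^2 + 26*y + 14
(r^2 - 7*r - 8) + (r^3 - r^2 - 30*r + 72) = r^3 - 37*r + 64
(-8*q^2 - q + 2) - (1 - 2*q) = -8*q^2 + q + 1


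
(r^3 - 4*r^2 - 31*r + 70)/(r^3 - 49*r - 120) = (r^2 - 9*r + 14)/(r^2 - 5*r - 24)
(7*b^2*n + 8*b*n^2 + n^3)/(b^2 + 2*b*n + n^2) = n*(7*b + n)/(b + n)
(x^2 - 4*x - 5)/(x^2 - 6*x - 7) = (x - 5)/(x - 7)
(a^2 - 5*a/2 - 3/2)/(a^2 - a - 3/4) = 2*(a - 3)/(2*a - 3)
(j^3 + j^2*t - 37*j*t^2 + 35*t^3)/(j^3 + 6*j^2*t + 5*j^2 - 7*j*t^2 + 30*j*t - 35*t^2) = (j - 5*t)/(j + 5)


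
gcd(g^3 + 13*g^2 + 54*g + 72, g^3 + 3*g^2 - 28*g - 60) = g + 6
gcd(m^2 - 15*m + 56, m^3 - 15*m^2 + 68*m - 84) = m - 7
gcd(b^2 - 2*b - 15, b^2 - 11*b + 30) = b - 5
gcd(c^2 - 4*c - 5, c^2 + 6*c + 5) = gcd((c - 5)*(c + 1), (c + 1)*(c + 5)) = c + 1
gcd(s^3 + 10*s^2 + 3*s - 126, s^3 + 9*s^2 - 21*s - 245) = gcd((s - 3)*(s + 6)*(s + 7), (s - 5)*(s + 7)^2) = s + 7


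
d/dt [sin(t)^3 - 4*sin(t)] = (3*sin(t)^2 - 4)*cos(t)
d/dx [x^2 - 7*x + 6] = 2*x - 7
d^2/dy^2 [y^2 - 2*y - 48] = 2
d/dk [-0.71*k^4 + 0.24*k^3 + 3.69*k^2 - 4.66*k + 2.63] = -2.84*k^3 + 0.72*k^2 + 7.38*k - 4.66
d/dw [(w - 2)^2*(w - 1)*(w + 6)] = 4*w^3 + 3*w^2 - 44*w + 44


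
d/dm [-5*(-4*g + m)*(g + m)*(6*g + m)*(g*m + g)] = 5*g*(24*g^3 + 44*g^2*m + 22*g^2 - 9*g*m^2 - 6*g*m - 4*m^3 - 3*m^2)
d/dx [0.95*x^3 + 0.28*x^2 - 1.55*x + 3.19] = 2.85*x^2 + 0.56*x - 1.55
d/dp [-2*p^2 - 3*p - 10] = -4*p - 3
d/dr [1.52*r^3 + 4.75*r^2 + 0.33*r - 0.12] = 4.56*r^2 + 9.5*r + 0.33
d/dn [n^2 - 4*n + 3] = 2*n - 4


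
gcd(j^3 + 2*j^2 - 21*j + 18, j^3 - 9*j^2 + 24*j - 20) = 1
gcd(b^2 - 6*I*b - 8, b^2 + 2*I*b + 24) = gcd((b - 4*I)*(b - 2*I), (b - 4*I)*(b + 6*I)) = b - 4*I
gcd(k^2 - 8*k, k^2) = k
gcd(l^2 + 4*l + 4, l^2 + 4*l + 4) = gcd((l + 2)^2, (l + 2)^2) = l^2 + 4*l + 4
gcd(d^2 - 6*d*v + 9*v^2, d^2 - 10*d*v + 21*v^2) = -d + 3*v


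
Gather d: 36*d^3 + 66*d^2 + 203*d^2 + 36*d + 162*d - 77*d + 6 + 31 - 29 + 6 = 36*d^3 + 269*d^2 + 121*d + 14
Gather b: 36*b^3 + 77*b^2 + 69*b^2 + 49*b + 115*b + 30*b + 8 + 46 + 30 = 36*b^3 + 146*b^2 + 194*b + 84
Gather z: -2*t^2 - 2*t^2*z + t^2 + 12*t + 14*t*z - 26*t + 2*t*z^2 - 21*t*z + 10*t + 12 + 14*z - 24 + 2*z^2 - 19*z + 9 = -t^2 - 4*t + z^2*(2*t + 2) + z*(-2*t^2 - 7*t - 5) - 3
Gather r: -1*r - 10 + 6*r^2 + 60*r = 6*r^2 + 59*r - 10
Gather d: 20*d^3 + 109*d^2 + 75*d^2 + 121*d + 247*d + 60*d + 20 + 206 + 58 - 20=20*d^3 + 184*d^2 + 428*d + 264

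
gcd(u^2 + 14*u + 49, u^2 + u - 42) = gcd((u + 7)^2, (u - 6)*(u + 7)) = u + 7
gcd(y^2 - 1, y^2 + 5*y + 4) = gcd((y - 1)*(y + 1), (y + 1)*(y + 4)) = y + 1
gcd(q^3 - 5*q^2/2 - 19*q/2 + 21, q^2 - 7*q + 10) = q - 2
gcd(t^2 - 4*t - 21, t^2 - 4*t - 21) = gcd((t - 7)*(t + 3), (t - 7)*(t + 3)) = t^2 - 4*t - 21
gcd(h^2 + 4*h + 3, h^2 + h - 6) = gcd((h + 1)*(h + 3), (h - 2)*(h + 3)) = h + 3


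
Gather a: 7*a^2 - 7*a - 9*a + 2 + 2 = 7*a^2 - 16*a + 4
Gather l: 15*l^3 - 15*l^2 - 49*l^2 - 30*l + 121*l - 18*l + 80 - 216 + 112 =15*l^3 - 64*l^2 + 73*l - 24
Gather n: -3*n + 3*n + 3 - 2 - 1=0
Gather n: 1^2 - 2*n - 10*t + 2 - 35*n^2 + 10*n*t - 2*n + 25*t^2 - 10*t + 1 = -35*n^2 + n*(10*t - 4) + 25*t^2 - 20*t + 4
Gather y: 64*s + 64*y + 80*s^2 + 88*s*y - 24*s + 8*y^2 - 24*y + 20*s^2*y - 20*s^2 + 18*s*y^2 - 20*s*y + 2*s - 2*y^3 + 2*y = 60*s^2 + 42*s - 2*y^3 + y^2*(18*s + 8) + y*(20*s^2 + 68*s + 42)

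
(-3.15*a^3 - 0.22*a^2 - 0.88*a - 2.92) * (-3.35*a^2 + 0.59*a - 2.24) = 10.5525*a^5 - 1.1215*a^4 + 9.8742*a^3 + 9.7556*a^2 + 0.2484*a + 6.5408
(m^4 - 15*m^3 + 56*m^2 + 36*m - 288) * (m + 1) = m^5 - 14*m^4 + 41*m^3 + 92*m^2 - 252*m - 288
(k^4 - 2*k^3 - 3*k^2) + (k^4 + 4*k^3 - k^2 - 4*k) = 2*k^4 + 2*k^3 - 4*k^2 - 4*k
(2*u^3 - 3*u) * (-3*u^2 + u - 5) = -6*u^5 + 2*u^4 - u^3 - 3*u^2 + 15*u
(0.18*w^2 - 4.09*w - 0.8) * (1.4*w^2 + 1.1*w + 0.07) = 0.252*w^4 - 5.528*w^3 - 5.6064*w^2 - 1.1663*w - 0.056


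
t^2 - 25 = (t - 5)*(t + 5)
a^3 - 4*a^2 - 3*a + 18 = (a - 3)^2*(a + 2)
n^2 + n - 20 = (n - 4)*(n + 5)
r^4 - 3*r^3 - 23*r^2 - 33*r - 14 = (r - 7)*(r + 1)^2*(r + 2)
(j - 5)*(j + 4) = j^2 - j - 20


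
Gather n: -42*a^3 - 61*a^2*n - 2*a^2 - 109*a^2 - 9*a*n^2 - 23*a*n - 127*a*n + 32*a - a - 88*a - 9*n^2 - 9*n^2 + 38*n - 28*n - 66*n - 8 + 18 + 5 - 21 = -42*a^3 - 111*a^2 - 57*a + n^2*(-9*a - 18) + n*(-61*a^2 - 150*a - 56) - 6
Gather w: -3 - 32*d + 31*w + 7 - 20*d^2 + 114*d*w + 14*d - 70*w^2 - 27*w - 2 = -20*d^2 - 18*d - 70*w^2 + w*(114*d + 4) + 2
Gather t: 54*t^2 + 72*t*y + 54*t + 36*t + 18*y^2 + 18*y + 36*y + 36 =54*t^2 + t*(72*y + 90) + 18*y^2 + 54*y + 36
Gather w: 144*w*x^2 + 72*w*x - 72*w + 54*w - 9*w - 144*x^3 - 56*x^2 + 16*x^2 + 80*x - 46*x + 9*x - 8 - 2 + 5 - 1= w*(144*x^2 + 72*x - 27) - 144*x^3 - 40*x^2 + 43*x - 6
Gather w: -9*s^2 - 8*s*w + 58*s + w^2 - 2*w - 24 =-9*s^2 + 58*s + w^2 + w*(-8*s - 2) - 24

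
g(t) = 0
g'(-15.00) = 0.00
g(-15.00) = 0.00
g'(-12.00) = 0.00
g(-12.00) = 0.00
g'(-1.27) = 0.00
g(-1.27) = 0.00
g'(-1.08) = 0.00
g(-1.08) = 0.00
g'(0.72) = 0.00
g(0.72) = 0.00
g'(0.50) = 0.00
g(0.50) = 0.00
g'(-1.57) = 0.00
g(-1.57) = 0.00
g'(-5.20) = 0.00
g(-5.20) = 0.00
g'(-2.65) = 0.00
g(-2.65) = 0.00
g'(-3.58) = 0.00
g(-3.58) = 0.00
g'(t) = 0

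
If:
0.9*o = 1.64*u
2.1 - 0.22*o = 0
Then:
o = 9.55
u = 5.24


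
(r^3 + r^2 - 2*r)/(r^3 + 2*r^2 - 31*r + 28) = r*(r + 2)/(r^2 + 3*r - 28)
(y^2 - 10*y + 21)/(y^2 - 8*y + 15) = (y - 7)/(y - 5)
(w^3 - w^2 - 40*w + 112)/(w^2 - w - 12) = (w^2 + 3*w - 28)/(w + 3)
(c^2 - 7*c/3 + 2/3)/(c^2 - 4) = (c - 1/3)/(c + 2)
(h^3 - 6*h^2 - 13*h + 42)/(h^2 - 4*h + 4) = (h^2 - 4*h - 21)/(h - 2)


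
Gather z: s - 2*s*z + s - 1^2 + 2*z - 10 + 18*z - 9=2*s + z*(20 - 2*s) - 20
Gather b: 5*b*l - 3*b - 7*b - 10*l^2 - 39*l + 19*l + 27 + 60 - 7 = b*(5*l - 10) - 10*l^2 - 20*l + 80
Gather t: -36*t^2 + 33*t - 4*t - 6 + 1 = -36*t^2 + 29*t - 5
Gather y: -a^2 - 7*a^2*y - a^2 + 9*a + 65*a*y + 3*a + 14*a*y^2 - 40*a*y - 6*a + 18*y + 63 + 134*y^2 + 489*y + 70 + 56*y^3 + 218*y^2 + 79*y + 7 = -2*a^2 + 6*a + 56*y^3 + y^2*(14*a + 352) + y*(-7*a^2 + 25*a + 586) + 140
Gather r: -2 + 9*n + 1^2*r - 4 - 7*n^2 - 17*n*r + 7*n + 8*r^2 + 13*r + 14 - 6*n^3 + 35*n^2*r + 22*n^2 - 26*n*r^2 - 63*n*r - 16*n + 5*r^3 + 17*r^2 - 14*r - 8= -6*n^3 + 15*n^2 + 5*r^3 + r^2*(25 - 26*n) + r*(35*n^2 - 80*n)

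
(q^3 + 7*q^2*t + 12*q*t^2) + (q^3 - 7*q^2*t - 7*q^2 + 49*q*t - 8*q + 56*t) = 2*q^3 - 7*q^2 + 12*q*t^2 + 49*q*t - 8*q + 56*t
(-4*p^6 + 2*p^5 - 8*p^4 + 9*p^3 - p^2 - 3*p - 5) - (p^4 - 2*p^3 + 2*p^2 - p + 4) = -4*p^6 + 2*p^5 - 9*p^4 + 11*p^3 - 3*p^2 - 2*p - 9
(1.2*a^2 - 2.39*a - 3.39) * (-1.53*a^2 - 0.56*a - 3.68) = -1.836*a^4 + 2.9847*a^3 + 2.1091*a^2 + 10.6936*a + 12.4752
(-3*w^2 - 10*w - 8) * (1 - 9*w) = 27*w^3 + 87*w^2 + 62*w - 8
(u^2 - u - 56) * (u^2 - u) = u^4 - 2*u^3 - 55*u^2 + 56*u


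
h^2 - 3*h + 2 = (h - 2)*(h - 1)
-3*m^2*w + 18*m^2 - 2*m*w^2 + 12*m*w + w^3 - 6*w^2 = (-3*m + w)*(m + w)*(w - 6)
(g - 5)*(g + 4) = g^2 - g - 20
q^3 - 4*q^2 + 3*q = q*(q - 3)*(q - 1)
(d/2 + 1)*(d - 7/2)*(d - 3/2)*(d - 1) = d^4/2 - 2*d^3 - 7*d^2/8 + 61*d/8 - 21/4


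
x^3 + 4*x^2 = x^2*(x + 4)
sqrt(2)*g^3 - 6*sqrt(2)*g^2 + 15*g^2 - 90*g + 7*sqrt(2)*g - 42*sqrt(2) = (g - 6)*(g + 7*sqrt(2))*(sqrt(2)*g + 1)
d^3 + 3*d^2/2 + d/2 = d*(d + 1/2)*(d + 1)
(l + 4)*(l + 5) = l^2 + 9*l + 20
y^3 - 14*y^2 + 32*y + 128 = (y - 8)^2*(y + 2)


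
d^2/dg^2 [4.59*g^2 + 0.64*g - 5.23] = 9.18000000000000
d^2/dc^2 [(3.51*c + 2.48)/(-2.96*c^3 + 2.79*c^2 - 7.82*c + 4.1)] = (-184.519296*c^5 - 86.8233119999999*c^4 + 435.542274*c^3 - 971.426064*c^2 + 384.970524*c - 471.653704)/(25.934336*c^9 - 73.334592*c^8 + 274.669944*c^7 - 516.969447*c^6 + 928.804938*c^5 - 1177.011138*c^4 + 1164.202448*c^3 - 892.87422*c^2 + 394.3626*c - 68.921)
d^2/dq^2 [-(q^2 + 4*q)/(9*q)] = 0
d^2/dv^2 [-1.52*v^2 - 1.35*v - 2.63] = -3.04000000000000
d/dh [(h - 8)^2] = 2*h - 16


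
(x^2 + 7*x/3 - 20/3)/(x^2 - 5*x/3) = (x + 4)/x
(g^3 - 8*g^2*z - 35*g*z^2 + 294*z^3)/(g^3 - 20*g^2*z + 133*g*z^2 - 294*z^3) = (-g - 6*z)/(-g + 6*z)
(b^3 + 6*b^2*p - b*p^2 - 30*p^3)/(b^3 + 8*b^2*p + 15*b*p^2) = (b - 2*p)/b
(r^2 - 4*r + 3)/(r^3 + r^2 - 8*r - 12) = (r - 1)/(r^2 + 4*r + 4)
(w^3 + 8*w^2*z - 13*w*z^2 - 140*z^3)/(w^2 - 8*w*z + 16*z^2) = (-w^2 - 12*w*z - 35*z^2)/(-w + 4*z)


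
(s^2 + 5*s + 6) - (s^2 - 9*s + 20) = 14*s - 14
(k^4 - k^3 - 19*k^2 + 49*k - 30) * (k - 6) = k^5 - 7*k^4 - 13*k^3 + 163*k^2 - 324*k + 180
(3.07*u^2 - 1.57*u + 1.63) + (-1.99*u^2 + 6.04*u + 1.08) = 1.08*u^2 + 4.47*u + 2.71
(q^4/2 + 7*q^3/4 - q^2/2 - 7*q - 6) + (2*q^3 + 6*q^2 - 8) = q^4/2 + 15*q^3/4 + 11*q^2/2 - 7*q - 14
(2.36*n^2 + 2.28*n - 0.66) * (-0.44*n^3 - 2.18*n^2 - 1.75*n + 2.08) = -1.0384*n^5 - 6.148*n^4 - 8.81*n^3 + 2.3576*n^2 + 5.8974*n - 1.3728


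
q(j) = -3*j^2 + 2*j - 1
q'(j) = 2 - 6*j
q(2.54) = -15.27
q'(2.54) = -13.24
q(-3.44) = -43.38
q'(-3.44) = 22.64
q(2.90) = -20.43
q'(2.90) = -15.40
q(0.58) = -0.85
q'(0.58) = -1.48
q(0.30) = -0.67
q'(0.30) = 0.20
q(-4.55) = -72.21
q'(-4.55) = 29.30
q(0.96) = -1.84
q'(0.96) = -3.76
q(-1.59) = -11.76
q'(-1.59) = 11.54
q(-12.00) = -457.00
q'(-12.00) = 74.00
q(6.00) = -97.00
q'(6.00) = -34.00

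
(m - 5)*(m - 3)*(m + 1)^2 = m^4 - 6*m^3 + 22*m + 15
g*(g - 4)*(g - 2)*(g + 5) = g^4 - g^3 - 22*g^2 + 40*g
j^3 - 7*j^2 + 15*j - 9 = (j - 3)^2*(j - 1)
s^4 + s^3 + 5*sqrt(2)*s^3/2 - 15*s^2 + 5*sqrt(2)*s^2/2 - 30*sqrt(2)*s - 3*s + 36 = (s - 3)*(s + 4)*(s - sqrt(2)/2)*(s + 3*sqrt(2))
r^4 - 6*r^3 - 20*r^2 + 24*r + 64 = (r - 8)*(r - 2)*(r + 2)^2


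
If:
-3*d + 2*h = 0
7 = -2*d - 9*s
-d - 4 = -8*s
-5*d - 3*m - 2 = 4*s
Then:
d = -92/25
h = -138/25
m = 406/75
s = 1/25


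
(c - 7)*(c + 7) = c^2 - 49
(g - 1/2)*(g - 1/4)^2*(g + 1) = g^4 - 11*g^2/16 + 9*g/32 - 1/32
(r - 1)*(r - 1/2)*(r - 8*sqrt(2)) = r^3 - 8*sqrt(2)*r^2 - 3*r^2/2 + r/2 + 12*sqrt(2)*r - 4*sqrt(2)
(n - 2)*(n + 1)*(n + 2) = n^3 + n^2 - 4*n - 4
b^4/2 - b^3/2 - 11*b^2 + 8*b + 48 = (b/2 + 1)*(b - 4)*(b - 3)*(b + 4)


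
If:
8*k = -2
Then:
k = -1/4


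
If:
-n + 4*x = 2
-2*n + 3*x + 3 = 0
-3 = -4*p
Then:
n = 18/5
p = 3/4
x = 7/5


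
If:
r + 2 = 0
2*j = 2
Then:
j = 1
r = -2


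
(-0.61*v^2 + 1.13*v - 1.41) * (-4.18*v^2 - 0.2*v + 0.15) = 2.5498*v^4 - 4.6014*v^3 + 5.5763*v^2 + 0.4515*v - 0.2115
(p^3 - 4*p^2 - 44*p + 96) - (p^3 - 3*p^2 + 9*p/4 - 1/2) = -p^2 - 185*p/4 + 193/2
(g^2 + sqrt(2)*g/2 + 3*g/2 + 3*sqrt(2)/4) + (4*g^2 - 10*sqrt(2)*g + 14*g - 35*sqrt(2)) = 5*g^2 - 19*sqrt(2)*g/2 + 31*g/2 - 137*sqrt(2)/4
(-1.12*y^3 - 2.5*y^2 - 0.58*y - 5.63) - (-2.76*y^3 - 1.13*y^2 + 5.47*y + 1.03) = 1.64*y^3 - 1.37*y^2 - 6.05*y - 6.66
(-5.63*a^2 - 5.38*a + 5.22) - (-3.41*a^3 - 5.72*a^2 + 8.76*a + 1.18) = 3.41*a^3 + 0.0899999999999999*a^2 - 14.14*a + 4.04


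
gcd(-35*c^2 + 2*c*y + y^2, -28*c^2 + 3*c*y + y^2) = 7*c + y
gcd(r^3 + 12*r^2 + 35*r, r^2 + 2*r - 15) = r + 5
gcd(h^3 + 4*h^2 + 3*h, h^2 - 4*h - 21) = h + 3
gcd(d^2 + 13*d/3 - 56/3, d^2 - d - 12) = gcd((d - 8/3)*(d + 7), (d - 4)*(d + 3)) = 1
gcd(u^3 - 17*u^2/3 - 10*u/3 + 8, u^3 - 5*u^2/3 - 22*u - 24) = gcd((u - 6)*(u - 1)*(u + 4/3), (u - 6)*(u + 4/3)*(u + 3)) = u^2 - 14*u/3 - 8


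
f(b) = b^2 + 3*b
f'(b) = 2*b + 3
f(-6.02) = 18.18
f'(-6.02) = -9.04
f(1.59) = 7.30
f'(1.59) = 6.18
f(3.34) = 21.18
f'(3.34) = 9.68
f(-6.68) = 24.58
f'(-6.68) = -10.36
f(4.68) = 35.94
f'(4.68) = 12.36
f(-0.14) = -0.40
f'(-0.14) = 2.72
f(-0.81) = -1.77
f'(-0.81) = 1.38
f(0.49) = 1.71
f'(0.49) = 3.98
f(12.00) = 180.00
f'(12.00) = 27.00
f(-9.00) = 54.00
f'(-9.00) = -15.00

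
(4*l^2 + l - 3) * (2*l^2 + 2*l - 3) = 8*l^4 + 10*l^3 - 16*l^2 - 9*l + 9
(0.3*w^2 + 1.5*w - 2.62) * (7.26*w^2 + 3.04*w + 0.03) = 2.178*w^4 + 11.802*w^3 - 14.4522*w^2 - 7.9198*w - 0.0786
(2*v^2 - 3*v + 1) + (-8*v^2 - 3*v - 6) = -6*v^2 - 6*v - 5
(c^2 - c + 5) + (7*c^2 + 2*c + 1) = 8*c^2 + c + 6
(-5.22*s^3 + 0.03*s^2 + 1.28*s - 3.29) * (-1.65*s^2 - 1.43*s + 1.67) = 8.613*s^5 + 7.4151*s^4 - 10.8723*s^3 + 3.6482*s^2 + 6.8423*s - 5.4943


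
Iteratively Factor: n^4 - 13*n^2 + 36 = (n + 3)*(n^3 - 3*n^2 - 4*n + 12) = (n - 2)*(n + 3)*(n^2 - n - 6) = (n - 2)*(n + 2)*(n + 3)*(n - 3)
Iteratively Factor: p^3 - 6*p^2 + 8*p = (p)*(p^2 - 6*p + 8) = p*(p - 4)*(p - 2)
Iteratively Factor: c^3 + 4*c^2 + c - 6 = (c - 1)*(c^2 + 5*c + 6) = (c - 1)*(c + 2)*(c + 3)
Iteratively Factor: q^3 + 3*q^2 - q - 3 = (q + 1)*(q^2 + 2*q - 3) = (q + 1)*(q + 3)*(q - 1)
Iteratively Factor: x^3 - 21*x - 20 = (x + 4)*(x^2 - 4*x - 5) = (x - 5)*(x + 4)*(x + 1)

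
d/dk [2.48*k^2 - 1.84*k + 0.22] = 4.96*k - 1.84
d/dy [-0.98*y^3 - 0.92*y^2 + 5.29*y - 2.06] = -2.94*y^2 - 1.84*y + 5.29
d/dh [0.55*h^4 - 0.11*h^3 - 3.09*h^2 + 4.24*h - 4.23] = 2.2*h^3 - 0.33*h^2 - 6.18*h + 4.24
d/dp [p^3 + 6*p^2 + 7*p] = 3*p^2 + 12*p + 7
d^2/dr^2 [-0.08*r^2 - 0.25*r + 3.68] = -0.160000000000000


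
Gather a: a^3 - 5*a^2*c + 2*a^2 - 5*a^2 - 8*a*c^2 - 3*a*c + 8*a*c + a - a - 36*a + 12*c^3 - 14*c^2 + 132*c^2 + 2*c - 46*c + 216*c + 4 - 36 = a^3 + a^2*(-5*c - 3) + a*(-8*c^2 + 5*c - 36) + 12*c^3 + 118*c^2 + 172*c - 32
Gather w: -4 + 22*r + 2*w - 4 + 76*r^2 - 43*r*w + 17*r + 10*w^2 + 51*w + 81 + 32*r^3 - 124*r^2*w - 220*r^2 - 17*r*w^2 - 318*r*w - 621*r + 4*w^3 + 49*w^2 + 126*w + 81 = 32*r^3 - 144*r^2 - 582*r + 4*w^3 + w^2*(59 - 17*r) + w*(-124*r^2 - 361*r + 179) + 154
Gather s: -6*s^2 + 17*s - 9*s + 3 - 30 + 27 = -6*s^2 + 8*s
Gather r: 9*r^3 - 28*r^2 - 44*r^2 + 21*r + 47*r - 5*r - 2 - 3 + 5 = 9*r^3 - 72*r^2 + 63*r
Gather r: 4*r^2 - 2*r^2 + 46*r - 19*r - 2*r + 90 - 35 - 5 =2*r^2 + 25*r + 50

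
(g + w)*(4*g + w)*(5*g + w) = 20*g^3 + 29*g^2*w + 10*g*w^2 + w^3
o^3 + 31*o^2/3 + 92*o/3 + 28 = (o + 2)*(o + 7/3)*(o + 6)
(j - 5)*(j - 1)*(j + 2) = j^3 - 4*j^2 - 7*j + 10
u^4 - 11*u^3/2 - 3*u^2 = u^2*(u - 6)*(u + 1/2)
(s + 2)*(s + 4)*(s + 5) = s^3 + 11*s^2 + 38*s + 40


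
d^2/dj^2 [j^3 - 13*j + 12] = 6*j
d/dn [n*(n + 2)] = 2*n + 2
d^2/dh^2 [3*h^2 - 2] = 6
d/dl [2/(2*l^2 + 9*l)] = 2*(-4*l - 9)/(l^2*(2*l + 9)^2)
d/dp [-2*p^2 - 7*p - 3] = -4*p - 7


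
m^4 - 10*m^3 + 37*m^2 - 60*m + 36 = (m - 3)^2*(m - 2)^2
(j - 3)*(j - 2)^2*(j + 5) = j^4 - 2*j^3 - 19*j^2 + 68*j - 60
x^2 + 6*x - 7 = (x - 1)*(x + 7)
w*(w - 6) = w^2 - 6*w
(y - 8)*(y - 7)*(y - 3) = y^3 - 18*y^2 + 101*y - 168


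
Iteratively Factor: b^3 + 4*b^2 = (b + 4)*(b^2) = b*(b + 4)*(b)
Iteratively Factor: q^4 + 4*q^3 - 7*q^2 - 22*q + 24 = (q - 1)*(q^3 + 5*q^2 - 2*q - 24) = (q - 1)*(q + 3)*(q^2 + 2*q - 8) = (q - 2)*(q - 1)*(q + 3)*(q + 4)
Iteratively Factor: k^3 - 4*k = (k)*(k^2 - 4) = k*(k + 2)*(k - 2)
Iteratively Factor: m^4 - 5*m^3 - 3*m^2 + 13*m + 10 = (m + 1)*(m^3 - 6*m^2 + 3*m + 10) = (m - 5)*(m + 1)*(m^2 - m - 2) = (m - 5)*(m - 2)*(m + 1)*(m + 1)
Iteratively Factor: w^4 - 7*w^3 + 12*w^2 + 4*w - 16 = (w - 2)*(w^3 - 5*w^2 + 2*w + 8) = (w - 2)*(w + 1)*(w^2 - 6*w + 8) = (w - 2)^2*(w + 1)*(w - 4)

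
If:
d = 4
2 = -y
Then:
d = 4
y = -2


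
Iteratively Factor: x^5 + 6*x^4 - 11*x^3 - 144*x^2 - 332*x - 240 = (x - 5)*(x^4 + 11*x^3 + 44*x^2 + 76*x + 48) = (x - 5)*(x + 2)*(x^3 + 9*x^2 + 26*x + 24) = (x - 5)*(x + 2)*(x + 4)*(x^2 + 5*x + 6) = (x - 5)*(x + 2)^2*(x + 4)*(x + 3)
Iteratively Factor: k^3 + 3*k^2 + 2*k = (k + 2)*(k^2 + k) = k*(k + 2)*(k + 1)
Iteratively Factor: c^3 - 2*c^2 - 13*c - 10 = (c + 2)*(c^2 - 4*c - 5) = (c + 1)*(c + 2)*(c - 5)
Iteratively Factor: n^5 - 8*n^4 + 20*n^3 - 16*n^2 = (n)*(n^4 - 8*n^3 + 20*n^2 - 16*n) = n^2*(n^3 - 8*n^2 + 20*n - 16) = n^2*(n - 4)*(n^2 - 4*n + 4) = n^2*(n - 4)*(n - 2)*(n - 2)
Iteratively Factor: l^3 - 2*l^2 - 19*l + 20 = (l - 5)*(l^2 + 3*l - 4) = (l - 5)*(l + 4)*(l - 1)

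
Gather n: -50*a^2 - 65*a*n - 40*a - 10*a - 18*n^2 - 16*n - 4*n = -50*a^2 - 50*a - 18*n^2 + n*(-65*a - 20)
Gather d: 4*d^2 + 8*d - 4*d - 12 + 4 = 4*d^2 + 4*d - 8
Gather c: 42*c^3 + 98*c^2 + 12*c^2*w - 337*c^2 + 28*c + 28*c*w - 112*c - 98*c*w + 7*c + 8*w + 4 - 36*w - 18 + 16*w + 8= 42*c^3 + c^2*(12*w - 239) + c*(-70*w - 77) - 12*w - 6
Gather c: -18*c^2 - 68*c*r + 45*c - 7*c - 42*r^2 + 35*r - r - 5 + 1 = -18*c^2 + c*(38 - 68*r) - 42*r^2 + 34*r - 4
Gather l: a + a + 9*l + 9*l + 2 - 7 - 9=2*a + 18*l - 14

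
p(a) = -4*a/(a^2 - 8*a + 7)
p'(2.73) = 0.03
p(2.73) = 1.48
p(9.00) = -2.25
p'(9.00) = 1.16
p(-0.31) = 0.13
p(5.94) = 4.54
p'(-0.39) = -0.26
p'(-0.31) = -0.30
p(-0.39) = 0.15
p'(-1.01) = -0.09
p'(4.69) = 0.83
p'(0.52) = -2.78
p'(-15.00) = 0.01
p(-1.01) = 0.25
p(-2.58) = 0.30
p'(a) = -4*a*(8 - 2*a)/(a^2 - 8*a + 7)^2 - 4/(a^2 - 8*a + 7) = 4*(a^2 - 7)/(a^4 - 16*a^3 + 78*a^2 - 112*a + 49)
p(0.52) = -0.67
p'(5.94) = 4.13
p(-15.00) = 0.17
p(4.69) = 2.20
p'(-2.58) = -0.00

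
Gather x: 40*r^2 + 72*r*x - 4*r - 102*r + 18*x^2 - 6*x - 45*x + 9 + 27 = 40*r^2 - 106*r + 18*x^2 + x*(72*r - 51) + 36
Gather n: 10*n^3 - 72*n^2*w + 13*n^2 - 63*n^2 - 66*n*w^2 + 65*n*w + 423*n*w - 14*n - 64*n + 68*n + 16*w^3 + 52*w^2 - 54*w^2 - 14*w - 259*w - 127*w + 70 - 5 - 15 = 10*n^3 + n^2*(-72*w - 50) + n*(-66*w^2 + 488*w - 10) + 16*w^3 - 2*w^2 - 400*w + 50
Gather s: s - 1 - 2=s - 3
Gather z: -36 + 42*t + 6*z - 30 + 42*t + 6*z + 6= 84*t + 12*z - 60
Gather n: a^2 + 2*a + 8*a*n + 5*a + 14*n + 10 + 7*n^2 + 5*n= a^2 + 7*a + 7*n^2 + n*(8*a + 19) + 10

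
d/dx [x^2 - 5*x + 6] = 2*x - 5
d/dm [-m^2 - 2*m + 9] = -2*m - 2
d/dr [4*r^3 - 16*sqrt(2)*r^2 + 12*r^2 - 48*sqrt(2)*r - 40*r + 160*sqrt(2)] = 12*r^2 - 32*sqrt(2)*r + 24*r - 48*sqrt(2) - 40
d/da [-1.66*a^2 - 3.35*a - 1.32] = -3.32*a - 3.35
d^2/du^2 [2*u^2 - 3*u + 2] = 4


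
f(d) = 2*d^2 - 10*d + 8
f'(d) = 4*d - 10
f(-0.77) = 16.89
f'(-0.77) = -13.08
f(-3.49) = 67.26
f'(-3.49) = -23.96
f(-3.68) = 71.88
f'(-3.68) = -24.72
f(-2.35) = 42.54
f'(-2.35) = -19.40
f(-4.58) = 95.75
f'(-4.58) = -28.32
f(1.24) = -1.32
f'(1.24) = -5.04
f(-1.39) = 25.76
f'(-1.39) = -15.56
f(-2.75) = 50.62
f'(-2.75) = -21.00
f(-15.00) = 608.00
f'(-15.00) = -70.00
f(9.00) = 80.00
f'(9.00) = 26.00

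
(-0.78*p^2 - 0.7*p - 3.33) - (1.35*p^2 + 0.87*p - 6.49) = -2.13*p^2 - 1.57*p + 3.16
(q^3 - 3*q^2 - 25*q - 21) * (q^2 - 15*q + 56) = q^5 - 18*q^4 + 76*q^3 + 186*q^2 - 1085*q - 1176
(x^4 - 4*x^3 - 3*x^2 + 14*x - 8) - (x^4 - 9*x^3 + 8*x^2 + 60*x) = 5*x^3 - 11*x^2 - 46*x - 8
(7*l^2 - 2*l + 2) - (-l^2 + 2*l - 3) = 8*l^2 - 4*l + 5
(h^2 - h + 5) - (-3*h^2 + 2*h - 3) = 4*h^2 - 3*h + 8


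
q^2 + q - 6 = (q - 2)*(q + 3)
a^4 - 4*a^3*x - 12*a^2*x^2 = a^2*(a - 6*x)*(a + 2*x)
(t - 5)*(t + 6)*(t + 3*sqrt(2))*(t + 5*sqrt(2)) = t^4 + t^3 + 8*sqrt(2)*t^3 + 8*sqrt(2)*t^2 - 240*sqrt(2)*t + 30*t - 900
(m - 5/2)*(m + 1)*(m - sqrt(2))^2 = m^4 - 2*sqrt(2)*m^3 - 3*m^3/2 - m^2/2 + 3*sqrt(2)*m^2 - 3*m + 5*sqrt(2)*m - 5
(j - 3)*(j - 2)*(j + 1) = j^3 - 4*j^2 + j + 6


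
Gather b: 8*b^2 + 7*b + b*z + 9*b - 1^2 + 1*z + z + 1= 8*b^2 + b*(z + 16) + 2*z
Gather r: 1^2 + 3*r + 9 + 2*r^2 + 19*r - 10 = 2*r^2 + 22*r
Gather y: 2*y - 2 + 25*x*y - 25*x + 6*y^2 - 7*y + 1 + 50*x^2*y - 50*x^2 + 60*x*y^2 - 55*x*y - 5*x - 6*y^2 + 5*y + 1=-50*x^2 + 60*x*y^2 - 30*x + y*(50*x^2 - 30*x)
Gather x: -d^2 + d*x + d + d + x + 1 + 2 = -d^2 + 2*d + x*(d + 1) + 3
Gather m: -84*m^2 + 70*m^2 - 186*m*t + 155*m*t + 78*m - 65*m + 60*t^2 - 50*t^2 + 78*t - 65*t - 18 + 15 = -14*m^2 + m*(13 - 31*t) + 10*t^2 + 13*t - 3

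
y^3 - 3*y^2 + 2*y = y*(y - 2)*(y - 1)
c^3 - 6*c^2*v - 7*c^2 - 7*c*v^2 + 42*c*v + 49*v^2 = (c - 7)*(c - 7*v)*(c + v)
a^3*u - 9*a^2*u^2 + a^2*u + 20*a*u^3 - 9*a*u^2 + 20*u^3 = (a - 5*u)*(a - 4*u)*(a*u + u)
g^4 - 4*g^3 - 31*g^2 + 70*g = g*(g - 7)*(g - 2)*(g + 5)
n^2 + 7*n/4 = n*(n + 7/4)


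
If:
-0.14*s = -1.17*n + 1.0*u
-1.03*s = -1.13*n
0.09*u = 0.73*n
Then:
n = 0.00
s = 0.00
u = 0.00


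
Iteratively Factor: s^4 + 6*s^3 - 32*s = (s)*(s^3 + 6*s^2 - 32) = s*(s + 4)*(s^2 + 2*s - 8) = s*(s + 4)^2*(s - 2)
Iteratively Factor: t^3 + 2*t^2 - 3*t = (t + 3)*(t^2 - t) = t*(t + 3)*(t - 1)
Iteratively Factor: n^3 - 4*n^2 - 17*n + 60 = (n - 3)*(n^2 - n - 20) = (n - 5)*(n - 3)*(n + 4)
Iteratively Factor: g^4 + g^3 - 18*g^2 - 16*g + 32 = (g + 4)*(g^3 - 3*g^2 - 6*g + 8) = (g + 2)*(g + 4)*(g^2 - 5*g + 4) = (g - 1)*(g + 2)*(g + 4)*(g - 4)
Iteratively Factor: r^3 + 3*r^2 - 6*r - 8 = (r + 4)*(r^2 - r - 2) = (r - 2)*(r + 4)*(r + 1)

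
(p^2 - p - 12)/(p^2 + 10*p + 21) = (p - 4)/(p + 7)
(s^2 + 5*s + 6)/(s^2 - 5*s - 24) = (s + 2)/(s - 8)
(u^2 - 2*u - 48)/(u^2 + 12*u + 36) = (u - 8)/(u + 6)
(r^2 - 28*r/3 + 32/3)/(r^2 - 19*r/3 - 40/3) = (3*r - 4)/(3*r + 5)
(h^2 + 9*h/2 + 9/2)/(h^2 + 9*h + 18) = (h + 3/2)/(h + 6)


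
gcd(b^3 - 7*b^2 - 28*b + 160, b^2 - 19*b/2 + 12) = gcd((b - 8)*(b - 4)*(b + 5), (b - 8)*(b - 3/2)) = b - 8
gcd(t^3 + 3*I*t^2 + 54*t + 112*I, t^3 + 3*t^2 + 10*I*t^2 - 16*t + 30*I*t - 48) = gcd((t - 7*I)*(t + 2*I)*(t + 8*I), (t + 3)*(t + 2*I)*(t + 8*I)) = t^2 + 10*I*t - 16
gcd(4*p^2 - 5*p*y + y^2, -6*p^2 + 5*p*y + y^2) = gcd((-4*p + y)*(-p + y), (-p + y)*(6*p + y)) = -p + y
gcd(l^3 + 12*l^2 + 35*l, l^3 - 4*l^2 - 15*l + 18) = 1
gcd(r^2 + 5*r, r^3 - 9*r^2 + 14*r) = r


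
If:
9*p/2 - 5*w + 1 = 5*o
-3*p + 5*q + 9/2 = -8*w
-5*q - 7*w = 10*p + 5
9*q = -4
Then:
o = 8219/18180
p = -113/1818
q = -4/9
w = -280/909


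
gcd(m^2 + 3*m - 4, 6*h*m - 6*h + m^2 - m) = m - 1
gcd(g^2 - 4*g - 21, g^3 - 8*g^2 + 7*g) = g - 7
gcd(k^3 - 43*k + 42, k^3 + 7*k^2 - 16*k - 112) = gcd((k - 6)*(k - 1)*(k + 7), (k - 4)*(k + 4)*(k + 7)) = k + 7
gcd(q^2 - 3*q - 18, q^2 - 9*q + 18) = q - 6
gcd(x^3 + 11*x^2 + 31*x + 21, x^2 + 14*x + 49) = x + 7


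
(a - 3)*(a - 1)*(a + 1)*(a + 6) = a^4 + 3*a^3 - 19*a^2 - 3*a + 18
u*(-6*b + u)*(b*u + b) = -6*b^2*u^2 - 6*b^2*u + b*u^3 + b*u^2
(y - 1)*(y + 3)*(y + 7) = y^3 + 9*y^2 + 11*y - 21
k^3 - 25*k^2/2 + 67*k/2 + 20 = (k - 8)*(k - 5)*(k + 1/2)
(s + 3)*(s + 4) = s^2 + 7*s + 12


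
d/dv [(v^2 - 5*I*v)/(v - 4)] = (v^2 - 8*v + 20*I)/(v^2 - 8*v + 16)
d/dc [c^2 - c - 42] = 2*c - 1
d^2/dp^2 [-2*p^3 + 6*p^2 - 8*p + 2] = 12 - 12*p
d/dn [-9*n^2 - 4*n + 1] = -18*n - 4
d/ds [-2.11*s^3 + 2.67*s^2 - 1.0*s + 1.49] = -6.33*s^2 + 5.34*s - 1.0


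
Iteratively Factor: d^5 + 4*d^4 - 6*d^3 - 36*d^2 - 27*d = (d + 3)*(d^4 + d^3 - 9*d^2 - 9*d) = (d - 3)*(d + 3)*(d^3 + 4*d^2 + 3*d) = (d - 3)*(d + 1)*(d + 3)*(d^2 + 3*d) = (d - 3)*(d + 1)*(d + 3)^2*(d)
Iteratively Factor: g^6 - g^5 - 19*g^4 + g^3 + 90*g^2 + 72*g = (g + 2)*(g^5 - 3*g^4 - 13*g^3 + 27*g^2 + 36*g) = (g - 4)*(g + 2)*(g^4 + g^3 - 9*g^2 - 9*g) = (g - 4)*(g + 1)*(g + 2)*(g^3 - 9*g) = (g - 4)*(g + 1)*(g + 2)*(g + 3)*(g^2 - 3*g) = g*(g - 4)*(g + 1)*(g + 2)*(g + 3)*(g - 3)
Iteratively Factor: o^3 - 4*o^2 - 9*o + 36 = (o - 3)*(o^2 - o - 12) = (o - 3)*(o + 3)*(o - 4)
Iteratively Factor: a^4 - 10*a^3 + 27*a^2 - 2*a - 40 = (a - 2)*(a^3 - 8*a^2 + 11*a + 20) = (a - 5)*(a - 2)*(a^2 - 3*a - 4) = (a - 5)*(a - 2)*(a + 1)*(a - 4)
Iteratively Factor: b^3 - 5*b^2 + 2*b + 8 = (b - 4)*(b^2 - b - 2) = (b - 4)*(b - 2)*(b + 1)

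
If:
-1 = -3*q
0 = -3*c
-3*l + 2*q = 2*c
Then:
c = 0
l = 2/9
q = 1/3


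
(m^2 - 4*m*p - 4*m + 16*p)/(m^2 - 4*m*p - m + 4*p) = (m - 4)/(m - 1)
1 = 1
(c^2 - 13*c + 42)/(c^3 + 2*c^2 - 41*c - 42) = (c - 7)/(c^2 + 8*c + 7)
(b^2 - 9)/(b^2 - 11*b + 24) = (b + 3)/(b - 8)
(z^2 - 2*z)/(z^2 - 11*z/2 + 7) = 2*z/(2*z - 7)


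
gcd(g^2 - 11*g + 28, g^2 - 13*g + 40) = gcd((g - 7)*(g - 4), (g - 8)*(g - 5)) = 1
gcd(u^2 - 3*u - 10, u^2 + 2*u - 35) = u - 5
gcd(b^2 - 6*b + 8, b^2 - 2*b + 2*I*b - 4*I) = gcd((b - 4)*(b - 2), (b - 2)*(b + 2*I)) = b - 2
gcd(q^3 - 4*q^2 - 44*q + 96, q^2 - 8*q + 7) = 1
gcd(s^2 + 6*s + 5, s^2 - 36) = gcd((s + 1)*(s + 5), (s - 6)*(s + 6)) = 1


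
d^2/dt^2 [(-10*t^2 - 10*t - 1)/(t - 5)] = -602/(t^3 - 15*t^2 + 75*t - 125)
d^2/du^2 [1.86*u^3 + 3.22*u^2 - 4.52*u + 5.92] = 11.16*u + 6.44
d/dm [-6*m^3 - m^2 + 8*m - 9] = -18*m^2 - 2*m + 8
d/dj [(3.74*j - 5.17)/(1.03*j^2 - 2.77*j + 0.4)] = (-3.8522*j^2 + 10.6502*j - 12.8249)/(1.0609*j^4 - 5.7062*j^3 + 8.4969*j^2 - 2.216*j + 0.16)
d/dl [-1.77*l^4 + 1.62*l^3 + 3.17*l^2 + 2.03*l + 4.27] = -7.08*l^3 + 4.86*l^2 + 6.34*l + 2.03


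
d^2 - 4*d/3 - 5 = (d - 3)*(d + 5/3)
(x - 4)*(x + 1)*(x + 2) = x^3 - x^2 - 10*x - 8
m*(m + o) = m^2 + m*o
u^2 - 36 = (u - 6)*(u + 6)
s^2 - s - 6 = (s - 3)*(s + 2)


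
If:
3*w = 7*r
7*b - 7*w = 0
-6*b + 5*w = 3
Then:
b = -3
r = -9/7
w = -3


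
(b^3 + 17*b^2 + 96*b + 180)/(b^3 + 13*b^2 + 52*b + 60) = (b + 6)/(b + 2)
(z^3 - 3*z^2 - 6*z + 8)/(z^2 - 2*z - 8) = z - 1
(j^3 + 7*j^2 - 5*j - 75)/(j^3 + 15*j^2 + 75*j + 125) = (j - 3)/(j + 5)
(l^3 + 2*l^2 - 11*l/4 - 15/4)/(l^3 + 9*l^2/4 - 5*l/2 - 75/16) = 4*(l + 1)/(4*l + 5)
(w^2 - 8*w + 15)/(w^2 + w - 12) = (w - 5)/(w + 4)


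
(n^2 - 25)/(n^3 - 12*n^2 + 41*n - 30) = (n + 5)/(n^2 - 7*n + 6)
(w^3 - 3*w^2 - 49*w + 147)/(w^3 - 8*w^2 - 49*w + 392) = (w - 3)/(w - 8)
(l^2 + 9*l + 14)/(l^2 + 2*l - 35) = (l + 2)/(l - 5)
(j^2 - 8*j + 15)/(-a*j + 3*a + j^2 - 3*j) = (5 - j)/(a - j)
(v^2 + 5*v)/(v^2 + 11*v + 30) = v/(v + 6)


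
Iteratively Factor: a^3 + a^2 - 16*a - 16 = (a + 4)*(a^2 - 3*a - 4) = (a + 1)*(a + 4)*(a - 4)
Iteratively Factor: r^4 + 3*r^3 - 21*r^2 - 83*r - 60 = (r + 4)*(r^3 - r^2 - 17*r - 15) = (r - 5)*(r + 4)*(r^2 + 4*r + 3) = (r - 5)*(r + 1)*(r + 4)*(r + 3)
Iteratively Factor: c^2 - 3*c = (c - 3)*(c)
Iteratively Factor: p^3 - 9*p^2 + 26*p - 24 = (p - 2)*(p^2 - 7*p + 12) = (p - 4)*(p - 2)*(p - 3)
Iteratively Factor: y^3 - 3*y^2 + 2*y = (y)*(y^2 - 3*y + 2) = y*(y - 1)*(y - 2)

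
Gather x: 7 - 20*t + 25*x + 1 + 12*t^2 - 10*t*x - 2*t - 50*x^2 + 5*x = 12*t^2 - 22*t - 50*x^2 + x*(30 - 10*t) + 8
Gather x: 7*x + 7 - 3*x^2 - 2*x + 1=-3*x^2 + 5*x + 8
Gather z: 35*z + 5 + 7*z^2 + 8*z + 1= 7*z^2 + 43*z + 6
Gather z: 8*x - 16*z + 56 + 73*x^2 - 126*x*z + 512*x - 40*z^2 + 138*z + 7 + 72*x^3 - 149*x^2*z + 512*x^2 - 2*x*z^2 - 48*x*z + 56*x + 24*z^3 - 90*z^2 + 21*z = 72*x^3 + 585*x^2 + 576*x + 24*z^3 + z^2*(-2*x - 130) + z*(-149*x^2 - 174*x + 143) + 63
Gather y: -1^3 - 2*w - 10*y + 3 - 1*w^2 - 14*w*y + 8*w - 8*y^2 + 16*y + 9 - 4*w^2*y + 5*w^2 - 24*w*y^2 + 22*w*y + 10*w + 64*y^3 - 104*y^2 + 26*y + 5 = 4*w^2 + 16*w + 64*y^3 + y^2*(-24*w - 112) + y*(-4*w^2 + 8*w + 32) + 16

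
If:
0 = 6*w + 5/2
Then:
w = -5/12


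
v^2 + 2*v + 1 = (v + 1)^2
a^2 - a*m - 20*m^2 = (a - 5*m)*(a + 4*m)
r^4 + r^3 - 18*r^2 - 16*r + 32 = (r - 4)*(r - 1)*(r + 2)*(r + 4)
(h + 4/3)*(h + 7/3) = h^2 + 11*h/3 + 28/9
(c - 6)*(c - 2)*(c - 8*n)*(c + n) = c^4 - 7*c^3*n - 8*c^3 - 8*c^2*n^2 + 56*c^2*n + 12*c^2 + 64*c*n^2 - 84*c*n - 96*n^2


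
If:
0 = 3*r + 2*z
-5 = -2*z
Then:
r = -5/3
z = 5/2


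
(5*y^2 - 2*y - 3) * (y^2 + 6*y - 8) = 5*y^4 + 28*y^3 - 55*y^2 - 2*y + 24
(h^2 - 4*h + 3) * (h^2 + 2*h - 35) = h^4 - 2*h^3 - 40*h^2 + 146*h - 105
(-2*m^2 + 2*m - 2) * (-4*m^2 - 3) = 8*m^4 - 8*m^3 + 14*m^2 - 6*m + 6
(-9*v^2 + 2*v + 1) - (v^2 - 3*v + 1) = -10*v^2 + 5*v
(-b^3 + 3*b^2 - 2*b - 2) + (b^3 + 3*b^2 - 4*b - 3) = 6*b^2 - 6*b - 5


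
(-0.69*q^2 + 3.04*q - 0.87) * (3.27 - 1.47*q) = 1.0143*q^3 - 6.7251*q^2 + 11.2197*q - 2.8449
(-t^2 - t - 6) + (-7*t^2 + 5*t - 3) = -8*t^2 + 4*t - 9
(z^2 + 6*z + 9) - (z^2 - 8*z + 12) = 14*z - 3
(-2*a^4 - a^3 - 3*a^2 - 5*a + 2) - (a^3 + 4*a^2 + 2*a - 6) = -2*a^4 - 2*a^3 - 7*a^2 - 7*a + 8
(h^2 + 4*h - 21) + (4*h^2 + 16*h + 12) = 5*h^2 + 20*h - 9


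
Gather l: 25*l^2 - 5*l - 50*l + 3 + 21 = 25*l^2 - 55*l + 24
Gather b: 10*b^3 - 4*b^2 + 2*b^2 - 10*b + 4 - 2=10*b^3 - 2*b^2 - 10*b + 2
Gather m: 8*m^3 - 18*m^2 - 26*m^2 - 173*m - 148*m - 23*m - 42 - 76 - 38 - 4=8*m^3 - 44*m^2 - 344*m - 160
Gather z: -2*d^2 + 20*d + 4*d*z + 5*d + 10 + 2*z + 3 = -2*d^2 + 25*d + z*(4*d + 2) + 13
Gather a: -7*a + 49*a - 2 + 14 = 42*a + 12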